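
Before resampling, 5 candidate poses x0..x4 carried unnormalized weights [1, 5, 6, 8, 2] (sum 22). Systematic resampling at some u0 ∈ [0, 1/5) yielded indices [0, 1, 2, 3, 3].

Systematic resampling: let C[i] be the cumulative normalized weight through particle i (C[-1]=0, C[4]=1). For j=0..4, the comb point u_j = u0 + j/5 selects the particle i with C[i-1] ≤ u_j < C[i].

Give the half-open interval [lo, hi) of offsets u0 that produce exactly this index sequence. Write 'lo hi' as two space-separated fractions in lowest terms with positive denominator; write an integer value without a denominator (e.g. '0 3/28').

0 1/22

C = [1/22, 3/11, 6/11, 10/11, 1]
j=0 picked index 0: u0 ∈ [0, 1/22)
j=1 picked index 1: u0 ∈ [-17/110, 4/55)
j=2 picked index 2: u0 ∈ [-7/55, 8/55)
j=3 picked index 3: u0 ∈ [-3/55, 17/55)
j=4 picked index 3: u0 ∈ [-14/55, 6/55)
intersection: [0, 1/22)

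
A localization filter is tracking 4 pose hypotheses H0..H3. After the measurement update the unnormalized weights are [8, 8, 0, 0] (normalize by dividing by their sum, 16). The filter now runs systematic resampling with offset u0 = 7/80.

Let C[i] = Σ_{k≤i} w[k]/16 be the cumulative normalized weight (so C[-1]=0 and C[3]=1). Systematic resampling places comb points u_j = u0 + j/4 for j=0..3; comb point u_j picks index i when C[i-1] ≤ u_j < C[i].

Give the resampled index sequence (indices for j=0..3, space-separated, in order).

0 0 1 1

C = [1/2, 1, 1, 1]
j=0: u_0=7/80 ∈ [0, 1/2) → index 0
j=1: u_1=27/80 ∈ [0, 1/2) → index 0
j=2: u_2=47/80 ∈ [1/2, 1) → index 1
j=3: u_3=67/80 ∈ [1/2, 1) → index 1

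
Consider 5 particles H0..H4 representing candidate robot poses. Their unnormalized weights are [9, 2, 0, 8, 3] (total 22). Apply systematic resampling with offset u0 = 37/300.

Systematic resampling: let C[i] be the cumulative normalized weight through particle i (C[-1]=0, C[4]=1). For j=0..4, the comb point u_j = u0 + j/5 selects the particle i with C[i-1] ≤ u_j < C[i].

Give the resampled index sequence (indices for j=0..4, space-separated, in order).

0 0 3 3 4

C = [9/22, 1/2, 1/2, 19/22, 1]
j=0: u_0=37/300 ∈ [0, 9/22) → index 0
j=1: u_1=97/300 ∈ [0, 9/22) → index 0
j=2: u_2=157/300 ∈ [1/2, 19/22) → index 3
j=3: u_3=217/300 ∈ [1/2, 19/22) → index 3
j=4: u_4=277/300 ∈ [19/22, 1) → index 4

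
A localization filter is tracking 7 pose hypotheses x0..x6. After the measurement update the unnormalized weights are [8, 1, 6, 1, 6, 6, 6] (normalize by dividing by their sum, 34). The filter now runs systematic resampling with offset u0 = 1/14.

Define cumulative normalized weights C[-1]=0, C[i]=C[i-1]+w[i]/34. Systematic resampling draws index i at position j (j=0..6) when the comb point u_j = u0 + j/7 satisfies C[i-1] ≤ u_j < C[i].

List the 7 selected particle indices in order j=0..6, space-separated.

0 0 2 4 4 5 6

C = [4/17, 9/34, 15/34, 8/17, 11/17, 14/17, 1]
j=0: u_0=1/14 ∈ [0, 4/17) → index 0
j=1: u_1=3/14 ∈ [0, 4/17) → index 0
j=2: u_2=5/14 ∈ [9/34, 15/34) → index 2
j=3: u_3=1/2 ∈ [8/17, 11/17) → index 4
j=4: u_4=9/14 ∈ [8/17, 11/17) → index 4
j=5: u_5=11/14 ∈ [11/17, 14/17) → index 5
j=6: u_6=13/14 ∈ [14/17, 1) → index 6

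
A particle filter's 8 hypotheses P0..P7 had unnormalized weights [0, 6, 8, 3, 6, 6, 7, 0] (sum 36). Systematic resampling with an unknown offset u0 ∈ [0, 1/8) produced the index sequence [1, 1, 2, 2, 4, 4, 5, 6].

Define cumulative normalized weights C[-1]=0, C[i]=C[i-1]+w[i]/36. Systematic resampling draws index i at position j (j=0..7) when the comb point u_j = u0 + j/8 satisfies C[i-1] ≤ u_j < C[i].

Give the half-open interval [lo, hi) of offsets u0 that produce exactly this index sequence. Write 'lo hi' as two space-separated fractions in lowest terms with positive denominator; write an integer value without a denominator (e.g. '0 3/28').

0 1/72

C = [0, 1/6, 7/18, 17/36, 23/36, 29/36, 1, 1]
j=0 picked index 1: u0 ∈ [0, 1/6)
j=1 picked index 1: u0 ∈ [-1/8, 1/24)
j=2 picked index 2: u0 ∈ [-1/12, 5/36)
j=3 picked index 2: u0 ∈ [-5/24, 1/72)
j=4 picked index 4: u0 ∈ [-1/36, 5/36)
j=5 picked index 4: u0 ∈ [-11/72, 1/72)
j=6 picked index 5: u0 ∈ [-1/9, 1/18)
j=7 picked index 6: u0 ∈ [-5/72, 1/8)
intersection: [0, 1/72)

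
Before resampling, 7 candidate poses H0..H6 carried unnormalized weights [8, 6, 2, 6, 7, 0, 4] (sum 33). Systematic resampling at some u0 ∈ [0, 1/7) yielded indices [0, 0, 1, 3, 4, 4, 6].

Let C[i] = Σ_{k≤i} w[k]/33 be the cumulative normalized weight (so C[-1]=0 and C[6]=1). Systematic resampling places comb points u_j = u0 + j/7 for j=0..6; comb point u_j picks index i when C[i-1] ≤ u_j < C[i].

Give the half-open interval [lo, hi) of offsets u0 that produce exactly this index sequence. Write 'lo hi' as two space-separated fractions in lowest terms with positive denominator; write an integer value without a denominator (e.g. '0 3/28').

2/21 23/231

C = [8/33, 14/33, 16/33, 2/3, 29/33, 29/33, 1]
j=0 picked index 0: u0 ∈ [0, 8/33)
j=1 picked index 0: u0 ∈ [-1/7, 23/231)
j=2 picked index 1: u0 ∈ [-10/231, 32/231)
j=3 picked index 3: u0 ∈ [13/231, 5/21)
j=4 picked index 4: u0 ∈ [2/21, 71/231)
j=5 picked index 4: u0 ∈ [-1/21, 38/231)
j=6 picked index 6: u0 ∈ [5/231, 1/7)
intersection: [2/21, 23/231)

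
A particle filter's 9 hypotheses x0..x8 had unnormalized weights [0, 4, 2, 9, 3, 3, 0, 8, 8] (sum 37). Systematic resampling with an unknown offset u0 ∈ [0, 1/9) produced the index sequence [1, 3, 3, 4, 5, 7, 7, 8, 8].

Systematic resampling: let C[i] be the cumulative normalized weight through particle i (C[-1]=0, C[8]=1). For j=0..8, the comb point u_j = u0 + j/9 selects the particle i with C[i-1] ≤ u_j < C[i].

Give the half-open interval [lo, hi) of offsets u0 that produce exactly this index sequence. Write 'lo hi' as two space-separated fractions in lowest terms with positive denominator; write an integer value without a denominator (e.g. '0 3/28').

8/111 4/37

C = [0, 4/37, 6/37, 15/37, 18/37, 21/37, 21/37, 29/37, 1]
j=0 picked index 1: u0 ∈ [0, 4/37)
j=1 picked index 3: u0 ∈ [17/333, 98/333)
j=2 picked index 3: u0 ∈ [-20/333, 61/333)
j=3 picked index 4: u0 ∈ [8/111, 17/111)
j=4 picked index 5: u0 ∈ [14/333, 41/333)
j=5 picked index 7: u0 ∈ [4/333, 76/333)
j=6 picked index 7: u0 ∈ [-11/111, 13/111)
j=7 picked index 8: u0 ∈ [2/333, 2/9)
j=8 picked index 8: u0 ∈ [-35/333, 1/9)
intersection: [8/111, 4/37)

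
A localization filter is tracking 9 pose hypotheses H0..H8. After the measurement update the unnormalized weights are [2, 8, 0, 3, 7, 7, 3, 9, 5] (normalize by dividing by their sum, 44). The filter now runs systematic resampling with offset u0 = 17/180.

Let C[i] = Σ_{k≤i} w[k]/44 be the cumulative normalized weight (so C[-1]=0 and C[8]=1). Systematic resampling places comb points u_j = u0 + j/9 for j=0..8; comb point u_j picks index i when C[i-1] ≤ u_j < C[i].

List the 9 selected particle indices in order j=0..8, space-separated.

C = [1/22, 5/22, 5/22, 13/44, 5/11, 27/44, 15/22, 39/44, 1]
j=0: u_0=17/180 ∈ [1/22, 5/22) → index 1
j=1: u_1=37/180 ∈ [1/22, 5/22) → index 1
j=2: u_2=19/60 ∈ [13/44, 5/11) → index 4
j=3: u_3=77/180 ∈ [13/44, 5/11) → index 4
j=4: u_4=97/180 ∈ [5/11, 27/44) → index 5
j=5: u_5=13/20 ∈ [27/44, 15/22) → index 6
j=6: u_6=137/180 ∈ [15/22, 39/44) → index 7
j=7: u_7=157/180 ∈ [15/22, 39/44) → index 7
j=8: u_8=59/60 ∈ [39/44, 1) → index 8

1 1 4 4 5 6 7 7 8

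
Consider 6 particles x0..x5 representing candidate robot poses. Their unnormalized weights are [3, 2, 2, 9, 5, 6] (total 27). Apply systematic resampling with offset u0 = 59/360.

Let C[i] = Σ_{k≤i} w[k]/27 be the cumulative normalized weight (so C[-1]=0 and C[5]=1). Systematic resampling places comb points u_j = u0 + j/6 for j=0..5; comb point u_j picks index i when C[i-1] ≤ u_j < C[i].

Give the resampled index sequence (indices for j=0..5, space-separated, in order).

C = [1/9, 5/27, 7/27, 16/27, 7/9, 1]
j=0: u_0=59/360 ∈ [1/9, 5/27) → index 1
j=1: u_1=119/360 ∈ [7/27, 16/27) → index 3
j=2: u_2=179/360 ∈ [7/27, 16/27) → index 3
j=3: u_3=239/360 ∈ [16/27, 7/9) → index 4
j=4: u_4=299/360 ∈ [7/9, 1) → index 5
j=5: u_5=359/360 ∈ [7/9, 1) → index 5

1 3 3 4 5 5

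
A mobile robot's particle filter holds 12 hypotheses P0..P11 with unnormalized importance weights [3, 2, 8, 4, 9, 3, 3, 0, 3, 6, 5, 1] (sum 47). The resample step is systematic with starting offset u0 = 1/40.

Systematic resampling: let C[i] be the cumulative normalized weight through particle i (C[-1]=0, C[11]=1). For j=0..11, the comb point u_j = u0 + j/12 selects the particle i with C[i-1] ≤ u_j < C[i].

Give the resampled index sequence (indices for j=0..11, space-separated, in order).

0 2 2 2 3 4 4 5 8 9 9 10

C = [3/47, 5/47, 13/47, 17/47, 26/47, 29/47, 32/47, 32/47, 35/47, 41/47, 46/47, 1]
j=0: u_0=1/40 ∈ [0, 3/47) → index 0
j=1: u_1=13/120 ∈ [5/47, 13/47) → index 2
j=2: u_2=23/120 ∈ [5/47, 13/47) → index 2
j=3: u_3=11/40 ∈ [5/47, 13/47) → index 2
j=4: u_4=43/120 ∈ [13/47, 17/47) → index 3
j=5: u_5=53/120 ∈ [17/47, 26/47) → index 4
j=6: u_6=21/40 ∈ [17/47, 26/47) → index 4
j=7: u_7=73/120 ∈ [26/47, 29/47) → index 5
j=8: u_8=83/120 ∈ [32/47, 35/47) → index 8
j=9: u_9=31/40 ∈ [35/47, 41/47) → index 9
j=10: u_10=103/120 ∈ [35/47, 41/47) → index 9
j=11: u_11=113/120 ∈ [41/47, 46/47) → index 10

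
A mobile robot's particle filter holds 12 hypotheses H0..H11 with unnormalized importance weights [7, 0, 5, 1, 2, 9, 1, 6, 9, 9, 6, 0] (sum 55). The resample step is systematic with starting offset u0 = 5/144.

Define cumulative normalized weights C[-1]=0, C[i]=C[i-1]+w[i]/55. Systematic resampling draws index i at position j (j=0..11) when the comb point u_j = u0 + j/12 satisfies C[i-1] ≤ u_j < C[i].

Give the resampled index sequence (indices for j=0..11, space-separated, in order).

0 0 2 5 5 6 7 8 8 9 9 10

C = [7/55, 7/55, 12/55, 13/55, 3/11, 24/55, 5/11, 31/55, 8/11, 49/55, 1, 1]
j=0: u_0=5/144 ∈ [0, 7/55) → index 0
j=1: u_1=17/144 ∈ [0, 7/55) → index 0
j=2: u_2=29/144 ∈ [7/55, 12/55) → index 2
j=3: u_3=41/144 ∈ [3/11, 24/55) → index 5
j=4: u_4=53/144 ∈ [3/11, 24/55) → index 5
j=5: u_5=65/144 ∈ [24/55, 5/11) → index 6
j=6: u_6=77/144 ∈ [5/11, 31/55) → index 7
j=7: u_7=89/144 ∈ [31/55, 8/11) → index 8
j=8: u_8=101/144 ∈ [31/55, 8/11) → index 8
j=9: u_9=113/144 ∈ [8/11, 49/55) → index 9
j=10: u_10=125/144 ∈ [8/11, 49/55) → index 9
j=11: u_11=137/144 ∈ [49/55, 1) → index 10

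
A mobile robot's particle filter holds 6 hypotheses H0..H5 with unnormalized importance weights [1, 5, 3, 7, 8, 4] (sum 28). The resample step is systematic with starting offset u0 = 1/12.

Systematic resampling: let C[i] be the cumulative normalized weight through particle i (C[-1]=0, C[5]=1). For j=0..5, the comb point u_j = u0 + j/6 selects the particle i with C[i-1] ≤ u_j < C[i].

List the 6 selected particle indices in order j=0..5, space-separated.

1 2 3 4 4 5

C = [1/28, 3/14, 9/28, 4/7, 6/7, 1]
j=0: u_0=1/12 ∈ [1/28, 3/14) → index 1
j=1: u_1=1/4 ∈ [3/14, 9/28) → index 2
j=2: u_2=5/12 ∈ [9/28, 4/7) → index 3
j=3: u_3=7/12 ∈ [4/7, 6/7) → index 4
j=4: u_4=3/4 ∈ [4/7, 6/7) → index 4
j=5: u_5=11/12 ∈ [6/7, 1) → index 5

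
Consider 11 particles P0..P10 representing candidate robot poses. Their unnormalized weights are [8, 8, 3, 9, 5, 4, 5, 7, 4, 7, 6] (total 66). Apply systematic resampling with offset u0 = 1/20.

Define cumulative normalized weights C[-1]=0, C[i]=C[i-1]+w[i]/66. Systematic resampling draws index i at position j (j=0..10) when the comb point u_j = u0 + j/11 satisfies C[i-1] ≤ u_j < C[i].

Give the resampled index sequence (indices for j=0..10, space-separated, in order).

C = [4/33, 8/33, 19/66, 14/33, 1/2, 37/66, 7/11, 49/66, 53/66, 10/11, 1]
j=0: u_0=1/20 ∈ [0, 4/33) → index 0
j=1: u_1=31/220 ∈ [4/33, 8/33) → index 1
j=2: u_2=51/220 ∈ [4/33, 8/33) → index 1
j=3: u_3=71/220 ∈ [19/66, 14/33) → index 3
j=4: u_4=91/220 ∈ [19/66, 14/33) → index 3
j=5: u_5=111/220 ∈ [1/2, 37/66) → index 5
j=6: u_6=131/220 ∈ [37/66, 7/11) → index 6
j=7: u_7=151/220 ∈ [7/11, 49/66) → index 7
j=8: u_8=171/220 ∈ [49/66, 53/66) → index 8
j=9: u_9=191/220 ∈ [53/66, 10/11) → index 9
j=10: u_10=211/220 ∈ [10/11, 1) → index 10

0 1 1 3 3 5 6 7 8 9 10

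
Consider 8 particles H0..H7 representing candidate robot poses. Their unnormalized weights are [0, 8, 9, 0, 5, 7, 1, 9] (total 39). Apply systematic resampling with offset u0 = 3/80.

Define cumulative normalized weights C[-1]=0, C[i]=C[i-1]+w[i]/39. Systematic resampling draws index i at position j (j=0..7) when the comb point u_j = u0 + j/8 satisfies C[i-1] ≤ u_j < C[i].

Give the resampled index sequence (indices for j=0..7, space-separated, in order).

1 1 2 2 4 5 7 7

C = [0, 8/39, 17/39, 17/39, 22/39, 29/39, 10/13, 1]
j=0: u_0=3/80 ∈ [0, 8/39) → index 1
j=1: u_1=13/80 ∈ [0, 8/39) → index 1
j=2: u_2=23/80 ∈ [8/39, 17/39) → index 2
j=3: u_3=33/80 ∈ [8/39, 17/39) → index 2
j=4: u_4=43/80 ∈ [17/39, 22/39) → index 4
j=5: u_5=53/80 ∈ [22/39, 29/39) → index 5
j=6: u_6=63/80 ∈ [10/13, 1) → index 7
j=7: u_7=73/80 ∈ [10/13, 1) → index 7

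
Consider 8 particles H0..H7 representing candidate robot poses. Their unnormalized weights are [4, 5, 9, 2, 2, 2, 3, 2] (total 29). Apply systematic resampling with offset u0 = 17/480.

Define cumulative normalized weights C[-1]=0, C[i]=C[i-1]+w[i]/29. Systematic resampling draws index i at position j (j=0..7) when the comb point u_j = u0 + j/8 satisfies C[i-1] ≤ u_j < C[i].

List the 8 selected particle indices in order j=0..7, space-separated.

C = [4/29, 9/29, 18/29, 20/29, 22/29, 24/29, 27/29, 1]
j=0: u_0=17/480 ∈ [0, 4/29) → index 0
j=1: u_1=77/480 ∈ [4/29, 9/29) → index 1
j=2: u_2=137/480 ∈ [4/29, 9/29) → index 1
j=3: u_3=197/480 ∈ [9/29, 18/29) → index 2
j=4: u_4=257/480 ∈ [9/29, 18/29) → index 2
j=5: u_5=317/480 ∈ [18/29, 20/29) → index 3
j=6: u_6=377/480 ∈ [22/29, 24/29) → index 5
j=7: u_7=437/480 ∈ [24/29, 27/29) → index 6

0 1 1 2 2 3 5 6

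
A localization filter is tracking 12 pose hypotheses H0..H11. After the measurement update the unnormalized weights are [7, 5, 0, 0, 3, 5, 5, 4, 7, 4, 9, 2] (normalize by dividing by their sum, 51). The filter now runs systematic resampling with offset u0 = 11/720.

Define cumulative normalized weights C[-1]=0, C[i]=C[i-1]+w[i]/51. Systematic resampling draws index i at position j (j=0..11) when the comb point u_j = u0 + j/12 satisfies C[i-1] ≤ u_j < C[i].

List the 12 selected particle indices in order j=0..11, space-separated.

0 0 1 4 5 6 7 8 8 9 10 10

C = [7/51, 4/17, 4/17, 4/17, 5/17, 20/51, 25/51, 29/51, 12/17, 40/51, 49/51, 1]
j=0: u_0=11/720 ∈ [0, 7/51) → index 0
j=1: u_1=71/720 ∈ [0, 7/51) → index 0
j=2: u_2=131/720 ∈ [7/51, 4/17) → index 1
j=3: u_3=191/720 ∈ [4/17, 5/17) → index 4
j=4: u_4=251/720 ∈ [5/17, 20/51) → index 5
j=5: u_5=311/720 ∈ [20/51, 25/51) → index 6
j=6: u_6=371/720 ∈ [25/51, 29/51) → index 7
j=7: u_7=431/720 ∈ [29/51, 12/17) → index 8
j=8: u_8=491/720 ∈ [29/51, 12/17) → index 8
j=9: u_9=551/720 ∈ [12/17, 40/51) → index 9
j=10: u_10=611/720 ∈ [40/51, 49/51) → index 10
j=11: u_11=671/720 ∈ [40/51, 49/51) → index 10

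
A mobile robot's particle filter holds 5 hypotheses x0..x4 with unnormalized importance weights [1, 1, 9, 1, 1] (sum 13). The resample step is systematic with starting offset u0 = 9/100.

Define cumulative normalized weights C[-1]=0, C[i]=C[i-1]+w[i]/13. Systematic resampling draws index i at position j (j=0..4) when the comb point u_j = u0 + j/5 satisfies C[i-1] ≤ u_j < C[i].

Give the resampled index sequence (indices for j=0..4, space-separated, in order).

C = [1/13, 2/13, 11/13, 12/13, 1]
j=0: u_0=9/100 ∈ [1/13, 2/13) → index 1
j=1: u_1=29/100 ∈ [2/13, 11/13) → index 2
j=2: u_2=49/100 ∈ [2/13, 11/13) → index 2
j=3: u_3=69/100 ∈ [2/13, 11/13) → index 2
j=4: u_4=89/100 ∈ [11/13, 12/13) → index 3

1 2 2 2 3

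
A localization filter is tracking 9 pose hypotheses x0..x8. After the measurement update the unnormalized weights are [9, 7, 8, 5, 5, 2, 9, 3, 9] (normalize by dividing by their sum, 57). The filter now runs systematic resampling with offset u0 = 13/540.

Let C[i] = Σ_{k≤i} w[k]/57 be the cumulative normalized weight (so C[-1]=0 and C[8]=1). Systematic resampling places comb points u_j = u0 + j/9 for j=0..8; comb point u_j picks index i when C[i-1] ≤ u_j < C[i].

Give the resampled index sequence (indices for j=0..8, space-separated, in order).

0 0 1 2 3 4 6 7 8

C = [3/19, 16/57, 8/19, 29/57, 34/57, 12/19, 15/19, 16/19, 1]
j=0: u_0=13/540 ∈ [0, 3/19) → index 0
j=1: u_1=73/540 ∈ [0, 3/19) → index 0
j=2: u_2=133/540 ∈ [3/19, 16/57) → index 1
j=3: u_3=193/540 ∈ [16/57, 8/19) → index 2
j=4: u_4=253/540 ∈ [8/19, 29/57) → index 3
j=5: u_5=313/540 ∈ [29/57, 34/57) → index 4
j=6: u_6=373/540 ∈ [12/19, 15/19) → index 6
j=7: u_7=433/540 ∈ [15/19, 16/19) → index 7
j=8: u_8=493/540 ∈ [16/19, 1) → index 8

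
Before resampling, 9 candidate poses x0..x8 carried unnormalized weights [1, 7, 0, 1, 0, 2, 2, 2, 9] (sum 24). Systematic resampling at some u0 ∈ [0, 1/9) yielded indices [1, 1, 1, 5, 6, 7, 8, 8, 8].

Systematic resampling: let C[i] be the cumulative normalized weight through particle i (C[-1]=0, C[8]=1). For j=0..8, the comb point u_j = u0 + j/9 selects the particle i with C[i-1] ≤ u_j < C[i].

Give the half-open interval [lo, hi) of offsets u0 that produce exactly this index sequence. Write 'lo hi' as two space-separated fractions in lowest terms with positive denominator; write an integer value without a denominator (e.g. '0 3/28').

1/24 5/72

C = [1/24, 1/3, 1/3, 3/8, 3/8, 11/24, 13/24, 5/8, 1]
j=0 picked index 1: u0 ∈ [1/24, 1/3)
j=1 picked index 1: u0 ∈ [-5/72, 2/9)
j=2 picked index 1: u0 ∈ [-13/72, 1/9)
j=3 picked index 5: u0 ∈ [1/24, 1/8)
j=4 picked index 6: u0 ∈ [1/72, 7/72)
j=5 picked index 7: u0 ∈ [-1/72, 5/72)
j=6 picked index 8: u0 ∈ [-1/24, 1/3)
j=7 picked index 8: u0 ∈ [-11/72, 2/9)
j=8 picked index 8: u0 ∈ [-19/72, 1/9)
intersection: [1/24, 5/72)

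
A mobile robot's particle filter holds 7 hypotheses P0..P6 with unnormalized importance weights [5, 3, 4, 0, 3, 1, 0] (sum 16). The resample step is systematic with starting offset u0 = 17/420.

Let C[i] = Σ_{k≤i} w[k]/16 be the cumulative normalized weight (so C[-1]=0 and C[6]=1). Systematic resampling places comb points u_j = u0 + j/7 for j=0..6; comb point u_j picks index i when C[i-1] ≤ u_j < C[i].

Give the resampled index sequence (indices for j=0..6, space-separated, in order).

0 0 1 1 2 4 4

C = [5/16, 1/2, 3/4, 3/4, 15/16, 1, 1]
j=0: u_0=17/420 ∈ [0, 5/16) → index 0
j=1: u_1=11/60 ∈ [0, 5/16) → index 0
j=2: u_2=137/420 ∈ [5/16, 1/2) → index 1
j=3: u_3=197/420 ∈ [5/16, 1/2) → index 1
j=4: u_4=257/420 ∈ [1/2, 3/4) → index 2
j=5: u_5=317/420 ∈ [3/4, 15/16) → index 4
j=6: u_6=377/420 ∈ [3/4, 15/16) → index 4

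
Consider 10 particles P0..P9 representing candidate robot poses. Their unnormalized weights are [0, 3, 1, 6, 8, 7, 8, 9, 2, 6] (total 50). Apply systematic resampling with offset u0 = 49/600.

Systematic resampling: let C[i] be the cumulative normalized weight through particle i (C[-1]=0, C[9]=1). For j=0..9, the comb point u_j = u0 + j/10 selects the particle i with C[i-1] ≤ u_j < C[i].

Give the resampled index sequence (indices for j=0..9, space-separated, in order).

C = [0, 3/50, 2/25, 1/5, 9/25, 1/2, 33/50, 21/25, 22/25, 1]
j=0: u_0=49/600 ∈ [2/25, 1/5) → index 3
j=1: u_1=109/600 ∈ [2/25, 1/5) → index 3
j=2: u_2=169/600 ∈ [1/5, 9/25) → index 4
j=3: u_3=229/600 ∈ [9/25, 1/2) → index 5
j=4: u_4=289/600 ∈ [9/25, 1/2) → index 5
j=5: u_5=349/600 ∈ [1/2, 33/50) → index 6
j=6: u_6=409/600 ∈ [33/50, 21/25) → index 7
j=7: u_7=469/600 ∈ [33/50, 21/25) → index 7
j=8: u_8=529/600 ∈ [22/25, 1) → index 9
j=9: u_9=589/600 ∈ [22/25, 1) → index 9

3 3 4 5 5 6 7 7 9 9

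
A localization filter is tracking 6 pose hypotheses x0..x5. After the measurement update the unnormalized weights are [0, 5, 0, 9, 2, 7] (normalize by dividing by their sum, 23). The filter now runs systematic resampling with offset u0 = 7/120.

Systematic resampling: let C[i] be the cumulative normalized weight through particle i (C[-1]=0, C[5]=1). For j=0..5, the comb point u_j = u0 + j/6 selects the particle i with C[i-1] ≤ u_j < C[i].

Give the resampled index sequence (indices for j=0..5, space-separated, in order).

C = [0, 5/23, 5/23, 14/23, 16/23, 1]
j=0: u_0=7/120 ∈ [0, 5/23) → index 1
j=1: u_1=9/40 ∈ [5/23, 14/23) → index 3
j=2: u_2=47/120 ∈ [5/23, 14/23) → index 3
j=3: u_3=67/120 ∈ [5/23, 14/23) → index 3
j=4: u_4=29/40 ∈ [16/23, 1) → index 5
j=5: u_5=107/120 ∈ [16/23, 1) → index 5

1 3 3 3 5 5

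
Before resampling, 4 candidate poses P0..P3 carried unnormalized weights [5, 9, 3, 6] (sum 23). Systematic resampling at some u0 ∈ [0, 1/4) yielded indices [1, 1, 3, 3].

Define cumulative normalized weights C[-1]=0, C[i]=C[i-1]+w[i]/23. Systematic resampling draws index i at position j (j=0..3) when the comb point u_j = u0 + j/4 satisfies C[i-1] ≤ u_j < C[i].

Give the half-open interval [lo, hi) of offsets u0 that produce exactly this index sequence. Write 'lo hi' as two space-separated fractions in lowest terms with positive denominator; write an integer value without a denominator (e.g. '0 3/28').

C = [5/23, 14/23, 17/23, 1]
j=0 picked index 1: u0 ∈ [5/23, 14/23)
j=1 picked index 1: u0 ∈ [-3/92, 33/92)
j=2 picked index 3: u0 ∈ [11/46, 1/2)
j=3 picked index 3: u0 ∈ [-1/92, 1/4)
intersection: [11/46, 1/4)

11/46 1/4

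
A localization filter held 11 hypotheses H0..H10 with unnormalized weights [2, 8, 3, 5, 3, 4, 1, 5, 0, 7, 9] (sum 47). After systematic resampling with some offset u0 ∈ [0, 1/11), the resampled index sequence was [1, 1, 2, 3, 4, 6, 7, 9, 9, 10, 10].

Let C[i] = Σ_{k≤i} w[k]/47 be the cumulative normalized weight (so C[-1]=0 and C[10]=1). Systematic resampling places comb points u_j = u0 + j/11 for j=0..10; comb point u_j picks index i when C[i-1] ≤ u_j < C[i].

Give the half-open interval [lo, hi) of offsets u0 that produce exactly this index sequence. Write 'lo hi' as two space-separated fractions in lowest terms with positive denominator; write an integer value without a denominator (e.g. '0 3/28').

C = [2/47, 10/47, 13/47, 18/47, 21/47, 25/47, 26/47, 31/47, 31/47, 38/47, 1]
j=0 picked index 1: u0 ∈ [2/47, 10/47)
j=1 picked index 1: u0 ∈ [-25/517, 63/517)
j=2 picked index 2: u0 ∈ [16/517, 49/517)
j=3 picked index 3: u0 ∈ [2/517, 57/517)
j=4 picked index 4: u0 ∈ [10/517, 43/517)
j=5 picked index 6: u0 ∈ [40/517, 51/517)
j=6 picked index 7: u0 ∈ [4/517, 59/517)
j=7 picked index 9: u0 ∈ [12/517, 89/517)
j=8 picked index 9: u0 ∈ [-35/517, 42/517)
j=9 picked index 10: u0 ∈ [-5/517, 2/11)
j=10 picked index 10: u0 ∈ [-52/517, 1/11)
intersection: [40/517, 42/517)

40/517 42/517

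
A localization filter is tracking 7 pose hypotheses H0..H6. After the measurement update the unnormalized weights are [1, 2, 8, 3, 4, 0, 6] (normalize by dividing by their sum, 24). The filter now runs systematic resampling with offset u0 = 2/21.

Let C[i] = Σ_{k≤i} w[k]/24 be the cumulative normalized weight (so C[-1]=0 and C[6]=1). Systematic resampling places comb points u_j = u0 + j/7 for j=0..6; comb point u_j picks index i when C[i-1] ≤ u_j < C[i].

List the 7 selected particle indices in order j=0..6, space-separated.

1 2 2 3 4 6 6

C = [1/24, 1/8, 11/24, 7/12, 3/4, 3/4, 1]
j=0: u_0=2/21 ∈ [1/24, 1/8) → index 1
j=1: u_1=5/21 ∈ [1/8, 11/24) → index 2
j=2: u_2=8/21 ∈ [1/8, 11/24) → index 2
j=3: u_3=11/21 ∈ [11/24, 7/12) → index 3
j=4: u_4=2/3 ∈ [7/12, 3/4) → index 4
j=5: u_5=17/21 ∈ [3/4, 1) → index 6
j=6: u_6=20/21 ∈ [3/4, 1) → index 6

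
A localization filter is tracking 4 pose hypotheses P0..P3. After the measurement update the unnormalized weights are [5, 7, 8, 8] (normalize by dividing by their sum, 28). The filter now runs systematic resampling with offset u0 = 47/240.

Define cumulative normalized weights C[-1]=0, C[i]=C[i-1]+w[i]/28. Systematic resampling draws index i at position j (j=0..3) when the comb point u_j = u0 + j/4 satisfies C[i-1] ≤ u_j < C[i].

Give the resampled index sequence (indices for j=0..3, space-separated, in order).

C = [5/28, 3/7, 5/7, 1]
j=0: u_0=47/240 ∈ [5/28, 3/7) → index 1
j=1: u_1=107/240 ∈ [3/7, 5/7) → index 2
j=2: u_2=167/240 ∈ [3/7, 5/7) → index 2
j=3: u_3=227/240 ∈ [5/7, 1) → index 3

1 2 2 3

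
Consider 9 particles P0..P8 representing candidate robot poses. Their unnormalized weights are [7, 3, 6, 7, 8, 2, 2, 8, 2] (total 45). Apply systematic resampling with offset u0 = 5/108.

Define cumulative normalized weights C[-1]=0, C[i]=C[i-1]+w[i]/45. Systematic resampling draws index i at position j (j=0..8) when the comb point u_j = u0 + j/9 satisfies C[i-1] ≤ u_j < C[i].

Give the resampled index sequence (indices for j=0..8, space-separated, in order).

0 1 2 3 3 4 5 7 7

C = [7/45, 2/9, 16/45, 23/45, 31/45, 11/15, 7/9, 43/45, 1]
j=0: u_0=5/108 ∈ [0, 7/45) → index 0
j=1: u_1=17/108 ∈ [7/45, 2/9) → index 1
j=2: u_2=29/108 ∈ [2/9, 16/45) → index 2
j=3: u_3=41/108 ∈ [16/45, 23/45) → index 3
j=4: u_4=53/108 ∈ [16/45, 23/45) → index 3
j=5: u_5=65/108 ∈ [23/45, 31/45) → index 4
j=6: u_6=77/108 ∈ [31/45, 11/15) → index 5
j=7: u_7=89/108 ∈ [7/9, 43/45) → index 7
j=8: u_8=101/108 ∈ [7/9, 43/45) → index 7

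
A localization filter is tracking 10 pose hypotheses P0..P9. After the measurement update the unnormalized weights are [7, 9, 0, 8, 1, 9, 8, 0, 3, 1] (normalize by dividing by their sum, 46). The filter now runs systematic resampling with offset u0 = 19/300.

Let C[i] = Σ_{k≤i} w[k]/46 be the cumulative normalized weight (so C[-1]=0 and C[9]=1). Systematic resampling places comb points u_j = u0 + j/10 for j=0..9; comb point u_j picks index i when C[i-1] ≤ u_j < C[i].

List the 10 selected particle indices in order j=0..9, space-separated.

0 1 1 3 3 5 5 6 6 8

C = [7/46, 8/23, 8/23, 12/23, 25/46, 17/23, 21/23, 21/23, 45/46, 1]
j=0: u_0=19/300 ∈ [0, 7/46) → index 0
j=1: u_1=49/300 ∈ [7/46, 8/23) → index 1
j=2: u_2=79/300 ∈ [7/46, 8/23) → index 1
j=3: u_3=109/300 ∈ [8/23, 12/23) → index 3
j=4: u_4=139/300 ∈ [8/23, 12/23) → index 3
j=5: u_5=169/300 ∈ [25/46, 17/23) → index 5
j=6: u_6=199/300 ∈ [25/46, 17/23) → index 5
j=7: u_7=229/300 ∈ [17/23, 21/23) → index 6
j=8: u_8=259/300 ∈ [17/23, 21/23) → index 6
j=9: u_9=289/300 ∈ [21/23, 45/46) → index 8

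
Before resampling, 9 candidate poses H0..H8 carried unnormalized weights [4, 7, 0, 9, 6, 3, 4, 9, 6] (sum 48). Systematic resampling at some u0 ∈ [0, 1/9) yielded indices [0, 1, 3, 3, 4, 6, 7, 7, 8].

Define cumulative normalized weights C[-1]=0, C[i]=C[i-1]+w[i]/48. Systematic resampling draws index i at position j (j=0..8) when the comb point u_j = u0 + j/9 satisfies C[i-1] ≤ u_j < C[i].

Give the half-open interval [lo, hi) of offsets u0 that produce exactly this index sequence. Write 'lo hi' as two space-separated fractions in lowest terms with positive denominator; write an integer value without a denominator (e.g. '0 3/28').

7/144 1/12

C = [1/12, 11/48, 11/48, 5/12, 13/24, 29/48, 11/16, 7/8, 1]
j=0 picked index 0: u0 ∈ [0, 1/12)
j=1 picked index 1: u0 ∈ [-1/36, 17/144)
j=2 picked index 3: u0 ∈ [1/144, 7/36)
j=3 picked index 3: u0 ∈ [-5/48, 1/12)
j=4 picked index 4: u0 ∈ [-1/36, 7/72)
j=5 picked index 6: u0 ∈ [7/144, 19/144)
j=6 picked index 7: u0 ∈ [1/48, 5/24)
j=7 picked index 7: u0 ∈ [-13/144, 7/72)
j=8 picked index 8: u0 ∈ [-1/72, 1/9)
intersection: [7/144, 1/12)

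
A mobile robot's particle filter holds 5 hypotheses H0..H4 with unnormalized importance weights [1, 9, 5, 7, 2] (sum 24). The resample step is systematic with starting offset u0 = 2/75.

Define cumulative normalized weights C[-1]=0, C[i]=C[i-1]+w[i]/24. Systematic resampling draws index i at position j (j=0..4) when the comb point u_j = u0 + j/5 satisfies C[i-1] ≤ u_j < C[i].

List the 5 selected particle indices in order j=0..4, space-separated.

0 1 2 3 3

C = [1/24, 5/12, 5/8, 11/12, 1]
j=0: u_0=2/75 ∈ [0, 1/24) → index 0
j=1: u_1=17/75 ∈ [1/24, 5/12) → index 1
j=2: u_2=32/75 ∈ [5/12, 5/8) → index 2
j=3: u_3=47/75 ∈ [5/8, 11/12) → index 3
j=4: u_4=62/75 ∈ [5/8, 11/12) → index 3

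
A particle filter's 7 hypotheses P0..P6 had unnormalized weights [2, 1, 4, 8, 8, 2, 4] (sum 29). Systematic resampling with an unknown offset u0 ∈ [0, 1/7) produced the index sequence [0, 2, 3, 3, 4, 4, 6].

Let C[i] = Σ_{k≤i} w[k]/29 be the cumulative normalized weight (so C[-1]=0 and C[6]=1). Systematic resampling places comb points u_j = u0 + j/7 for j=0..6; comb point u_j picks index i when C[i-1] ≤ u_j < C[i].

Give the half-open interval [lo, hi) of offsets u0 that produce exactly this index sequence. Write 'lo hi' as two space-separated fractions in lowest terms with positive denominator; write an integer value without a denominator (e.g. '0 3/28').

1/203 2/29

C = [2/29, 3/29, 7/29, 15/29, 23/29, 25/29, 1]
j=0 picked index 0: u0 ∈ [0, 2/29)
j=1 picked index 2: u0 ∈ [-8/203, 20/203)
j=2 picked index 3: u0 ∈ [-9/203, 47/203)
j=3 picked index 3: u0 ∈ [-38/203, 18/203)
j=4 picked index 4: u0 ∈ [-11/203, 45/203)
j=5 picked index 4: u0 ∈ [-40/203, 16/203)
j=6 picked index 6: u0 ∈ [1/203, 1/7)
intersection: [1/203, 2/29)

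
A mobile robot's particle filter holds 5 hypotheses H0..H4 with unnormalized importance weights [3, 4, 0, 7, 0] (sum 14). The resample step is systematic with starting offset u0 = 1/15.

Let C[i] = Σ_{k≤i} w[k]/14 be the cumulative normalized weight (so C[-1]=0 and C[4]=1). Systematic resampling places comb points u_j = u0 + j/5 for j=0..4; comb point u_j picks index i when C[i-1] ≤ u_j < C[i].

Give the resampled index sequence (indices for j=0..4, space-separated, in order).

0 1 1 3 3

C = [3/14, 1/2, 1/2, 1, 1]
j=0: u_0=1/15 ∈ [0, 3/14) → index 0
j=1: u_1=4/15 ∈ [3/14, 1/2) → index 1
j=2: u_2=7/15 ∈ [3/14, 1/2) → index 1
j=3: u_3=2/3 ∈ [1/2, 1) → index 3
j=4: u_4=13/15 ∈ [1/2, 1) → index 3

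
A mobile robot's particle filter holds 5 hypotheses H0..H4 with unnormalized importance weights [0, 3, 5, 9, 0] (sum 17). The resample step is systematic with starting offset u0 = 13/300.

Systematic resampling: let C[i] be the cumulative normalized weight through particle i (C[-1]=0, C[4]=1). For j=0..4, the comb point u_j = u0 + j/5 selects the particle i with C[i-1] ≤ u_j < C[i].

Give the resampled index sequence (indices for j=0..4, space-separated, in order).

C = [0, 3/17, 8/17, 1, 1]
j=0: u_0=13/300 ∈ [0, 3/17) → index 1
j=1: u_1=73/300 ∈ [3/17, 8/17) → index 2
j=2: u_2=133/300 ∈ [3/17, 8/17) → index 2
j=3: u_3=193/300 ∈ [8/17, 1) → index 3
j=4: u_4=253/300 ∈ [8/17, 1) → index 3

1 2 2 3 3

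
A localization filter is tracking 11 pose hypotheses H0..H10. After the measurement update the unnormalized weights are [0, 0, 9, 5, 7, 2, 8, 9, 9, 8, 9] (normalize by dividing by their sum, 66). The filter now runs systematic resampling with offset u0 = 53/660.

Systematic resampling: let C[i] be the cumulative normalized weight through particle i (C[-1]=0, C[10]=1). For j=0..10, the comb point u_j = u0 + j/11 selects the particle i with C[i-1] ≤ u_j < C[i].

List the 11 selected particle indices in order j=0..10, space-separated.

C = [0, 0, 3/22, 7/33, 7/22, 23/66, 31/66, 20/33, 49/66, 19/22, 1]
j=0: u_0=53/660 ∈ [0, 3/22) → index 2
j=1: u_1=113/660 ∈ [3/22, 7/33) → index 3
j=2: u_2=173/660 ∈ [7/33, 7/22) → index 4
j=3: u_3=233/660 ∈ [23/66, 31/66) → index 6
j=4: u_4=293/660 ∈ [23/66, 31/66) → index 6
j=5: u_5=353/660 ∈ [31/66, 20/33) → index 7
j=6: u_6=413/660 ∈ [20/33, 49/66) → index 8
j=7: u_7=43/60 ∈ [20/33, 49/66) → index 8
j=8: u_8=533/660 ∈ [49/66, 19/22) → index 9
j=9: u_9=593/660 ∈ [19/22, 1) → index 10
j=10: u_10=653/660 ∈ [19/22, 1) → index 10

2 3 4 6 6 7 8 8 9 10 10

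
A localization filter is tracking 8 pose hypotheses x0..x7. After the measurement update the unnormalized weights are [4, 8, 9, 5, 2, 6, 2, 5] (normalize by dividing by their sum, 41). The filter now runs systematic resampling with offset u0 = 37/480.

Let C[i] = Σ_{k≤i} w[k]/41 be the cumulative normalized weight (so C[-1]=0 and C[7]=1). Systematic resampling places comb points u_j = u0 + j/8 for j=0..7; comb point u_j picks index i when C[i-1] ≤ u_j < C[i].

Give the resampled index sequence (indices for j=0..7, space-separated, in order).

C = [4/41, 12/41, 21/41, 26/41, 28/41, 34/41, 36/41, 1]
j=0: u_0=37/480 ∈ [0, 4/41) → index 0
j=1: u_1=97/480 ∈ [4/41, 12/41) → index 1
j=2: u_2=157/480 ∈ [12/41, 21/41) → index 2
j=3: u_3=217/480 ∈ [12/41, 21/41) → index 2
j=4: u_4=277/480 ∈ [21/41, 26/41) → index 3
j=5: u_5=337/480 ∈ [28/41, 34/41) → index 5
j=6: u_6=397/480 ∈ [28/41, 34/41) → index 5
j=7: u_7=457/480 ∈ [36/41, 1) → index 7

0 1 2 2 3 5 5 7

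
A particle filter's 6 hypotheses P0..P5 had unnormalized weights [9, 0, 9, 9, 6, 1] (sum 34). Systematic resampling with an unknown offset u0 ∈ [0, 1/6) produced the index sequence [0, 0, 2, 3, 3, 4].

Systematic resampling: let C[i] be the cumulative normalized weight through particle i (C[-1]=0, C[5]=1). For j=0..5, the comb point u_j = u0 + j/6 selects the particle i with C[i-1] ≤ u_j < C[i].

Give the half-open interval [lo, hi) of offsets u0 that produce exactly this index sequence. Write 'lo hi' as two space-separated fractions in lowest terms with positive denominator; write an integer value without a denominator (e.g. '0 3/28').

1/34 5/51

C = [9/34, 9/34, 9/17, 27/34, 33/34, 1]
j=0 picked index 0: u0 ∈ [0, 9/34)
j=1 picked index 0: u0 ∈ [-1/6, 5/51)
j=2 picked index 2: u0 ∈ [-7/102, 10/51)
j=3 picked index 3: u0 ∈ [1/34, 5/17)
j=4 picked index 3: u0 ∈ [-7/51, 13/102)
j=5 picked index 4: u0 ∈ [-2/51, 7/51)
intersection: [1/34, 5/51)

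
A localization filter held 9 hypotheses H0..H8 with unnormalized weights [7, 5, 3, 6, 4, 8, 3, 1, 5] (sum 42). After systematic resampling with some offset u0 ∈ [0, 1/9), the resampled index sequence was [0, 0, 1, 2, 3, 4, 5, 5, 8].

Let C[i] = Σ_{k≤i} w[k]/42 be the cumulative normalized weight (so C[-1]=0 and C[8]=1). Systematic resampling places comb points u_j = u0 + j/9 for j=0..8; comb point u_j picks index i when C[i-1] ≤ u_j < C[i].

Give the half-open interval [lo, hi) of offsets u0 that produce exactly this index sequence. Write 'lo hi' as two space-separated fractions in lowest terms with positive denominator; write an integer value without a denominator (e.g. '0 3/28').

C = [1/6, 2/7, 5/14, 1/2, 25/42, 11/14, 6/7, 37/42, 1]
j=0 picked index 0: u0 ∈ [0, 1/6)
j=1 picked index 0: u0 ∈ [-1/9, 1/18)
j=2 picked index 1: u0 ∈ [-1/18, 4/63)
j=3 picked index 2: u0 ∈ [-1/21, 1/42)
j=4 picked index 3: u0 ∈ [-11/126, 1/18)
j=5 picked index 4: u0 ∈ [-1/18, 5/126)
j=6 picked index 5: u0 ∈ [-1/14, 5/42)
j=7 picked index 5: u0 ∈ [-23/126, 1/126)
j=8 picked index 8: u0 ∈ [-1/126, 1/9)
intersection: [0, 1/126)

0 1/126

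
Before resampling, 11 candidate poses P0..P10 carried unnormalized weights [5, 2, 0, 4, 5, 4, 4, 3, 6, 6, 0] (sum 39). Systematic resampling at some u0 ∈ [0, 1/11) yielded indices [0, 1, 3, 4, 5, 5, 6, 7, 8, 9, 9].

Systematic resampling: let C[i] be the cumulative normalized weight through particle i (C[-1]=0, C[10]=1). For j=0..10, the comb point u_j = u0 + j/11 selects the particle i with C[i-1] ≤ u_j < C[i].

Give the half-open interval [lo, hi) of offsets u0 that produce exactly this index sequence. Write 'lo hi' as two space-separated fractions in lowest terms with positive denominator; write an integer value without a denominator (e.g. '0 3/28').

20/429 8/143

C = [5/39, 7/39, 7/39, 11/39, 16/39, 20/39, 8/13, 9/13, 11/13, 1, 1]
j=0 picked index 0: u0 ∈ [0, 5/39)
j=1 picked index 1: u0 ∈ [16/429, 38/429)
j=2 picked index 3: u0 ∈ [-1/429, 43/429)
j=3 picked index 4: u0 ∈ [4/429, 59/429)
j=4 picked index 5: u0 ∈ [20/429, 64/429)
j=5 picked index 5: u0 ∈ [-19/429, 25/429)
j=6 picked index 6: u0 ∈ [-14/429, 10/143)
j=7 picked index 7: u0 ∈ [-3/143, 8/143)
j=8 picked index 8: u0 ∈ [-5/143, 17/143)
j=9 picked index 9: u0 ∈ [4/143, 2/11)
j=10 picked index 9: u0 ∈ [-9/143, 1/11)
intersection: [20/429, 8/143)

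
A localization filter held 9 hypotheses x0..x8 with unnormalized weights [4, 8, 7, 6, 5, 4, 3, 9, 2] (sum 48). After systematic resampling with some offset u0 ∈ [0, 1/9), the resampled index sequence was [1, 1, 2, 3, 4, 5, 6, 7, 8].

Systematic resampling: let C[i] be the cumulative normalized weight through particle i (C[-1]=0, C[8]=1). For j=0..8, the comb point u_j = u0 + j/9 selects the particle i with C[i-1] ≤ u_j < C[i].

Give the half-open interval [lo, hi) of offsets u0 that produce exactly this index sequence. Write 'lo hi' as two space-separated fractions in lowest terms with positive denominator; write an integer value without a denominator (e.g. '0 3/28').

C = [1/12, 1/4, 19/48, 25/48, 5/8, 17/24, 37/48, 23/24, 1]
j=0 picked index 1: u0 ∈ [1/12, 1/4)
j=1 picked index 1: u0 ∈ [-1/36, 5/36)
j=2 picked index 2: u0 ∈ [1/36, 25/144)
j=3 picked index 3: u0 ∈ [1/16, 3/16)
j=4 picked index 4: u0 ∈ [11/144, 13/72)
j=5 picked index 5: u0 ∈ [5/72, 11/72)
j=6 picked index 6: u0 ∈ [1/24, 5/48)
j=7 picked index 7: u0 ∈ [-1/144, 13/72)
j=8 picked index 8: u0 ∈ [5/72, 1/9)
intersection: [1/12, 5/48)

1/12 5/48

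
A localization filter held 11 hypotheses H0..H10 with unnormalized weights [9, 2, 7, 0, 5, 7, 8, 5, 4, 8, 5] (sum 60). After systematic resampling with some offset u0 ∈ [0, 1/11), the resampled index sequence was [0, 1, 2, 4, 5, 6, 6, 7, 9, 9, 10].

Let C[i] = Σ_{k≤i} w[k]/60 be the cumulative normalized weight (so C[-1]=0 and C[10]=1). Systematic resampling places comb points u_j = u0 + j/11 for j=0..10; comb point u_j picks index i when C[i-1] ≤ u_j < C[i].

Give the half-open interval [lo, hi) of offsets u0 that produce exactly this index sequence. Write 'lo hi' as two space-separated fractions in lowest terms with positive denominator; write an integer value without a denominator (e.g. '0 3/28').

C = [3/20, 11/60, 3/10, 3/10, 23/60, 1/2, 19/30, 43/60, 47/60, 11/12, 1]
j=0 picked index 0: u0 ∈ [0, 3/20)
j=1 picked index 1: u0 ∈ [13/220, 61/660)
j=2 picked index 2: u0 ∈ [1/660, 13/110)
j=3 picked index 4: u0 ∈ [3/110, 73/660)
j=4 picked index 5: u0 ∈ [13/660, 3/22)
j=5 picked index 6: u0 ∈ [1/22, 59/330)
j=6 picked index 6: u0 ∈ [-1/22, 29/330)
j=7 picked index 7: u0 ∈ [-1/330, 53/660)
j=8 picked index 9: u0 ∈ [37/660, 25/132)
j=9 picked index 9: u0 ∈ [-23/660, 13/132)
j=10 picked index 10: u0 ∈ [1/132, 1/11)
intersection: [13/220, 53/660)

13/220 53/660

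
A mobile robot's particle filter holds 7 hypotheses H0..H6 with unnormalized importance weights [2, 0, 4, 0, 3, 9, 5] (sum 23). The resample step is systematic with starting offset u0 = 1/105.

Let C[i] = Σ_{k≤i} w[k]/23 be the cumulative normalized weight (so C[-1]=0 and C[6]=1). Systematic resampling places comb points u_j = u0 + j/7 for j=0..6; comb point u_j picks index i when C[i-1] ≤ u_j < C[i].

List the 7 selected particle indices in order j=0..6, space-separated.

C = [2/23, 2/23, 6/23, 6/23, 9/23, 18/23, 1]
j=0: u_0=1/105 ∈ [0, 2/23) → index 0
j=1: u_1=16/105 ∈ [2/23, 6/23) → index 2
j=2: u_2=31/105 ∈ [6/23, 9/23) → index 4
j=3: u_3=46/105 ∈ [9/23, 18/23) → index 5
j=4: u_4=61/105 ∈ [9/23, 18/23) → index 5
j=5: u_5=76/105 ∈ [9/23, 18/23) → index 5
j=6: u_6=13/15 ∈ [18/23, 1) → index 6

0 2 4 5 5 5 6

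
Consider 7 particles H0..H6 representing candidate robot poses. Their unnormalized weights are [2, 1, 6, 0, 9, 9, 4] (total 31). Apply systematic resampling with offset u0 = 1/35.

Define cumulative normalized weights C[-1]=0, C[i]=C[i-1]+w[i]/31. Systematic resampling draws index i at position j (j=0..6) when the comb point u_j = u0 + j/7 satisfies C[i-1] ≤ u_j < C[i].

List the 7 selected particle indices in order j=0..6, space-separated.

C = [2/31, 3/31, 9/31, 9/31, 18/31, 27/31, 1]
j=0: u_0=1/35 ∈ [0, 2/31) → index 0
j=1: u_1=6/35 ∈ [3/31, 9/31) → index 2
j=2: u_2=11/35 ∈ [9/31, 18/31) → index 4
j=3: u_3=16/35 ∈ [9/31, 18/31) → index 4
j=4: u_4=3/5 ∈ [18/31, 27/31) → index 5
j=5: u_5=26/35 ∈ [18/31, 27/31) → index 5
j=6: u_6=31/35 ∈ [27/31, 1) → index 6

0 2 4 4 5 5 6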